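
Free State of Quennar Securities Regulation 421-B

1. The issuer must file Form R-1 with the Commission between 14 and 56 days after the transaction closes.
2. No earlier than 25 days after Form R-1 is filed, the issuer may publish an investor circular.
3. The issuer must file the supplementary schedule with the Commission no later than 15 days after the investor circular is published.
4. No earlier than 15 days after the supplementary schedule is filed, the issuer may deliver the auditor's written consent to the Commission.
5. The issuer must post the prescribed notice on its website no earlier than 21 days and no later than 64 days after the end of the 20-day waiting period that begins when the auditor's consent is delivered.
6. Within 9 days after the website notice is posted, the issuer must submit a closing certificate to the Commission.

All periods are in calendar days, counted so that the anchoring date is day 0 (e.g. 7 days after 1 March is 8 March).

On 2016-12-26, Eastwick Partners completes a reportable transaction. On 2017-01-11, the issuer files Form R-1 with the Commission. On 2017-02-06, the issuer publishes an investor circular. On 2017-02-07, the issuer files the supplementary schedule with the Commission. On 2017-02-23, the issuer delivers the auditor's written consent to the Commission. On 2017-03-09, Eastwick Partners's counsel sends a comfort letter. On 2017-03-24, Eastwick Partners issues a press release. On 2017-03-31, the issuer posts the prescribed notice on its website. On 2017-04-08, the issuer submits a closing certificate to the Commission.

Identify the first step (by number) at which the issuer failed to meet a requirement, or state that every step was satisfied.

Step 1: the window is 14–56 days after 2016-12-26 (when the transaction closes), so 2017-01-09 through 2017-02-20; done 2017-01-11 — within the window.
Step 2: the earliest permitted date is 25 days after 2017-01-11 (when Form R-1 is filed), i.e. 2017-02-05; done 2017-02-06 — permitted.
Step 3: 15 days after 2017-02-06 (when the investor circular is published) is 2017-02-21; 2017-02-07 is within that limit.
Step 4: the earliest permitted date is 15 days after 2017-02-07 (when the supplementary schedule is filed), i.e. 2017-02-22; done 2017-02-23 — permitted.
Step 5: the window is 21–64 days after 2017-03-15 (end of the 20-day waiting period, which began when the auditor's consent is delivered on 2017-02-23), so 2017-04-05 through 2017-05-18; done 2017-03-31 — 5 days before the window opened.
No need to go further; step 5 was not satisfied.

Step 5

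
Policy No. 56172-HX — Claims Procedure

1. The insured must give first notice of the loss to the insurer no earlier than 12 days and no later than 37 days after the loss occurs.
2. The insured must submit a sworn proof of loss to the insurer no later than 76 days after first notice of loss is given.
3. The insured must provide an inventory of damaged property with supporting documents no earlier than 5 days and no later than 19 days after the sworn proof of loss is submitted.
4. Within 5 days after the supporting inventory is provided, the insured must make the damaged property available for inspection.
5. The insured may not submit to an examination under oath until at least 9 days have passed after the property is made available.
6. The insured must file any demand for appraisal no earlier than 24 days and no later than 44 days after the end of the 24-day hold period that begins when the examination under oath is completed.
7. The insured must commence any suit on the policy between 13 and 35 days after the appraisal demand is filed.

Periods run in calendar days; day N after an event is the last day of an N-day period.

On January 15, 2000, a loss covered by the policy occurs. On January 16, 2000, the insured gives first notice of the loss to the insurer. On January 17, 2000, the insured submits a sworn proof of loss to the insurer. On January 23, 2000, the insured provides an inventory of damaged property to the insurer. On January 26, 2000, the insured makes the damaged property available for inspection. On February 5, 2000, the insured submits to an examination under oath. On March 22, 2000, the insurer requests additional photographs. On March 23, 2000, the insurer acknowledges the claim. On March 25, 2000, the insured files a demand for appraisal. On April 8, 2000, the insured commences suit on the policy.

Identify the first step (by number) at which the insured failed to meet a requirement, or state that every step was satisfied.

(1) the permitted window runs from January 15, 2000 + 12 = January 27, 2000 to January 15, 2000 + 37 = February 21, 2000; done January 16, 2000 — 11 days before the window opened.

Step 1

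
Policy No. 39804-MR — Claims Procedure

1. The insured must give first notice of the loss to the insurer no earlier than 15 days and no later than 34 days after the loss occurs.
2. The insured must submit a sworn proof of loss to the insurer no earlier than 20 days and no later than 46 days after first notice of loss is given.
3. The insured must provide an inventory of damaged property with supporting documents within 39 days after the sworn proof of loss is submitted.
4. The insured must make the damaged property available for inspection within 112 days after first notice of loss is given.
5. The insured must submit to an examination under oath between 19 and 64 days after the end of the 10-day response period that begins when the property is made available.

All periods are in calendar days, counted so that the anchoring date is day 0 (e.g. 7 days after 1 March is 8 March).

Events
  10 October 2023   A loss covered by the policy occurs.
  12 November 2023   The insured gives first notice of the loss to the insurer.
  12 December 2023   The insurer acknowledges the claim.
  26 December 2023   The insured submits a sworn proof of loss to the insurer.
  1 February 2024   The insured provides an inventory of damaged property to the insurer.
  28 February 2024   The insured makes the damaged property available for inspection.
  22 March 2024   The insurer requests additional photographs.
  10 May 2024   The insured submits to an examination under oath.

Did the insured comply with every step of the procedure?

Yes

Step 1 — 15 and 34 days from 10 October 2023 (when the loss occurs) are 25 October 2023 and 13 November 2023 respectively; done 12 November 2023, which is between those dates.
Step 2 — 20 and 46 days from 12 November 2023 (when first notice of loss is given) are 2 December 2023 and 28 December 2023 respectively; 26 December 2023 falls inside that range.
Step 3 — counting 39 days from 26 December 2023 (when the sworn proof of loss is submitted) gives a deadline of 3 February 2024; 1 February 2024 is within that limit.
Step 4 — counting 112 days from 12 November 2023 (when first notice of loss is given) gives a deadline of 3 March 2024; completed 28 February 2024, before the deadline.
Step 5 — 19 and 64 days from 9 March 2024 (end of the 10-day response period, which began when the property is made available on 28 February 2024) are 28 March 2024 and 12 May 2024 respectively; done 10 May 2024 — within the window.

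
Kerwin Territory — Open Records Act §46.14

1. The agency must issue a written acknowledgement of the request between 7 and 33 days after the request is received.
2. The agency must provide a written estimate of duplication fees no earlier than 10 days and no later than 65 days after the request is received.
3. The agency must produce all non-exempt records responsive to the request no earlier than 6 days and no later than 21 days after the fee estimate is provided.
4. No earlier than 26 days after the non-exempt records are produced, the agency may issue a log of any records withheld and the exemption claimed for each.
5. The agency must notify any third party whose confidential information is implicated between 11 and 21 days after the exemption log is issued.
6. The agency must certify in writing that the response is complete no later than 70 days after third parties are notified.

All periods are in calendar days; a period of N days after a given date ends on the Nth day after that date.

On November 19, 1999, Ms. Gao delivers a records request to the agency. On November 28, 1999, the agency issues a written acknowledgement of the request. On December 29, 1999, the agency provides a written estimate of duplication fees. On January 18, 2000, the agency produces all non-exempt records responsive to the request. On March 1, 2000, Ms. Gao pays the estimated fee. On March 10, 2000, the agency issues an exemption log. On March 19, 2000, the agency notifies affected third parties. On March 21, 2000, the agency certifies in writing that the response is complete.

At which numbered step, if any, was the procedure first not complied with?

(1) the permitted window runs from November 19, 1999 + 7 = November 26, 1999 to November 19, 1999 + 33 = December 22, 1999; done November 28, 1999, which is between those dates.
(2) the permitted window runs from November 19, 1999 + 10 = November 29, 1999 to November 19, 1999 + 65 = January 23, 2000; December 29, 1999 falls inside that range.
(3) the permitted window runs from December 29, 1999 + 6 = January 4, 2000 to December 29, 1999 + 21 = January 19, 2000; January 18, 2000 falls inside that range.
(4) permitted from January 18, 2000 + 26 days = February 13, 2000 onward; done March 10, 2000, after the minimum wait.
(5) the permitted window runs from March 10, 2000 + 11 = March 21, 2000 to March 10, 2000 + 21 = March 31, 2000; March 19, 2000 is 2 days too early.
The procedure was therefore not followed at step 5.

Step 5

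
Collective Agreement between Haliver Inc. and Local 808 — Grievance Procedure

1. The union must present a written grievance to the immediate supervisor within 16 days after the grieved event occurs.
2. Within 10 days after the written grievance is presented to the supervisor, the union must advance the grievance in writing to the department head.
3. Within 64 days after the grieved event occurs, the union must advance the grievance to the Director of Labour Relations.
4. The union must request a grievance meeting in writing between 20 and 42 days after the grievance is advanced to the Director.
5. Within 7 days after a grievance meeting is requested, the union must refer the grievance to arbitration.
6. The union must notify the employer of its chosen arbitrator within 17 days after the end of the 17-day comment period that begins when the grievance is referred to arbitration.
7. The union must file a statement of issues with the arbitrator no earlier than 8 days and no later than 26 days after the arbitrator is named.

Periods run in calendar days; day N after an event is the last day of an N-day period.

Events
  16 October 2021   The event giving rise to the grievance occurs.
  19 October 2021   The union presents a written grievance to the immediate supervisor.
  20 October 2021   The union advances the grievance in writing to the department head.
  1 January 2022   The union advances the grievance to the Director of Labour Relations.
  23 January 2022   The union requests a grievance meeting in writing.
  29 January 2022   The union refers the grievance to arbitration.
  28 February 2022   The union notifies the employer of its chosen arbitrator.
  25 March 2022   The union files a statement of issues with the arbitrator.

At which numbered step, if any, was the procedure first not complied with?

Step 3

Step 1: 16 days after 16 October 2021 (when the grieved event occurs) is 1 November 2021; 19 October 2021 is within that limit.
Step 2: 10 days after 19 October 2021 (when the written grievance is presented to the supervisor) is 29 October 2021; completed 20 October 2021, before the deadline.
Step 3: 64 days after 16 October 2021 (when the grieved event occurs) is 19 December 2021; not done until 1 January 2022, 13 days after the deadline.
The procedure was therefore not followed at step 3.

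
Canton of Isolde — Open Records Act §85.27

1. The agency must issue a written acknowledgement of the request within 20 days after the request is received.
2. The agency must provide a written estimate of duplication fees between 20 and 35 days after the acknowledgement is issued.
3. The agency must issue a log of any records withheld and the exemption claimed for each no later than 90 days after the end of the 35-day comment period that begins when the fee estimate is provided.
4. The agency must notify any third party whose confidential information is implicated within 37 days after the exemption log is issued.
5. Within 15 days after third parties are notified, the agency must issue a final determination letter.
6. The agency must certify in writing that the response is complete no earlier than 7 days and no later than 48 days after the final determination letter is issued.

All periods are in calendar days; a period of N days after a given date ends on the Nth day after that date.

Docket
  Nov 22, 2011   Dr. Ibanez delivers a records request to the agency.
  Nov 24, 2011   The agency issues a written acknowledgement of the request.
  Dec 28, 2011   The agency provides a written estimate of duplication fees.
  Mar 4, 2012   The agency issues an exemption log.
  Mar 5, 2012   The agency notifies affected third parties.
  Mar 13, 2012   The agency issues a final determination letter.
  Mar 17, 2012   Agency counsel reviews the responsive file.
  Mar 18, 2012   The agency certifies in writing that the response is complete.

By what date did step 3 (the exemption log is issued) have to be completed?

May 1, 2012

The fee estimate is provided on Dec 28, 2011; the 35-day comment period therefore ends Feb 1, 2012, and step 3 runs from that date. 90 days after Feb 1, 2012 is May 1, 2012.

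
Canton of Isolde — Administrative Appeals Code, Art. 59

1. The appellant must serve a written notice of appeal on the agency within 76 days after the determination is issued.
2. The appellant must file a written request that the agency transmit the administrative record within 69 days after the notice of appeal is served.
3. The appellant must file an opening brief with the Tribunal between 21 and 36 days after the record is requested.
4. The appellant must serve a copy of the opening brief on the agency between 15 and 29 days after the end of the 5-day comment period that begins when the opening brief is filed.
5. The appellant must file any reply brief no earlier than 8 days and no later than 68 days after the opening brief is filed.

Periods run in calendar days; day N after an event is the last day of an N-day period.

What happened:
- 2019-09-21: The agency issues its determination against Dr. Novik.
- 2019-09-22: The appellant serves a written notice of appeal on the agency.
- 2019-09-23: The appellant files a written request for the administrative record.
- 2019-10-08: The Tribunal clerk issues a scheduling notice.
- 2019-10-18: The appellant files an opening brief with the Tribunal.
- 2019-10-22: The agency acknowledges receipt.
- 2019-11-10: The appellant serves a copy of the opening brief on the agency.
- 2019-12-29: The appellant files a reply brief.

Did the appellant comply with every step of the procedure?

No

Step 1: 76 days after 2019-09-21 (when the determination is issued) is 2019-12-06; 2019-09-22 is within that limit.
Step 2: 69 days after 2019-09-22 (when the notice of appeal is served) is 2019-11-30; done 2019-09-23 — timely.
Step 3: the window is 21–36 days after 2019-09-23 (when the record is requested), so 2019-10-14 through 2019-10-29; 2019-10-18 falls inside that range.
Step 4: the window is 15–29 days after 2019-10-23 (end of the 5-day comment period, which began when the opening brief is filed on 2019-10-18), so 2019-11-07 through 2019-11-21; done 2019-11-10, which is between those dates.
Step 5: the window is 8–68 days after 2019-10-18 (when the opening brief is filed), so 2019-10-26 through 2019-12-25; 2019-12-29 is 4 days past the end of the window.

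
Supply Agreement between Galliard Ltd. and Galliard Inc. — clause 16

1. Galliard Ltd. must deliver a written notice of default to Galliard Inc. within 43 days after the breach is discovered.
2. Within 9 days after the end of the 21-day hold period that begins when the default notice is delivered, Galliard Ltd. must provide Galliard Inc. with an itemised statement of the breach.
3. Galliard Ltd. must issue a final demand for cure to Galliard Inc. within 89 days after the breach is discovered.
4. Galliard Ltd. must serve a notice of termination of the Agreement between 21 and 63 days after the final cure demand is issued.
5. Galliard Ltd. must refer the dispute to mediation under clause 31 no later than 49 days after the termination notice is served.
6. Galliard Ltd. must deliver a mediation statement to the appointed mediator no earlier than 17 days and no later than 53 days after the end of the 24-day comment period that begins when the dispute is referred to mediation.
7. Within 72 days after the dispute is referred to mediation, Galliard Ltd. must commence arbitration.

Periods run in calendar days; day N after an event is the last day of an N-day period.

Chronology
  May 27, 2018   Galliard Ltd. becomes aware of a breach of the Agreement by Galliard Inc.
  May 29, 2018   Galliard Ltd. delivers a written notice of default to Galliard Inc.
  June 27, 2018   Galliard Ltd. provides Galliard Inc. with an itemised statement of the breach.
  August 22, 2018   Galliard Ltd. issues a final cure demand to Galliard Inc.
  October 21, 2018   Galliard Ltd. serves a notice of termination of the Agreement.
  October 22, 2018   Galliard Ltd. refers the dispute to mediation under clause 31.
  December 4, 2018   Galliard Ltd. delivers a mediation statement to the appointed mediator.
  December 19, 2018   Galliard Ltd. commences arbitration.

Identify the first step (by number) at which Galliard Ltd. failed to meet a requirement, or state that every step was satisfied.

None — every step was satisfied

Step 1: 43 days after May 27, 2018 (when the breach is discovered) is July 9, 2018; done May 29, 2018 — timely.
Step 2: 9 days after June 19, 2018 (end of the 21-day hold period, which began when the default notice is delivered on May 29, 2018) is June 28, 2018; completed June 27, 2018, before the deadline.
Step 3: 89 days after May 27, 2018 (when the breach is discovered) is August 24, 2018; completed August 22, 2018, before the deadline.
Step 4: the window is 21–63 days after August 22, 2018 (when the final cure demand is issued), so September 12, 2018 through October 24, 2018; done October 21, 2018 — within the window.
Step 5: 49 days after October 21, 2018 (when the termination notice is served) is December 9, 2018; October 22, 2018 is within that limit.
Step 6: the window is 17–53 days after November 15, 2018 (end of the 24-day comment period, which began when the dispute is referred to mediation on October 22, 2018), so December 2, 2018 through January 7, 2019; December 4, 2018 falls inside that range.
Step 7: 72 days after October 22, 2018 (when the dispute is referred to mediation) is January 2, 2019; completed December 19, 2018, before the deadline.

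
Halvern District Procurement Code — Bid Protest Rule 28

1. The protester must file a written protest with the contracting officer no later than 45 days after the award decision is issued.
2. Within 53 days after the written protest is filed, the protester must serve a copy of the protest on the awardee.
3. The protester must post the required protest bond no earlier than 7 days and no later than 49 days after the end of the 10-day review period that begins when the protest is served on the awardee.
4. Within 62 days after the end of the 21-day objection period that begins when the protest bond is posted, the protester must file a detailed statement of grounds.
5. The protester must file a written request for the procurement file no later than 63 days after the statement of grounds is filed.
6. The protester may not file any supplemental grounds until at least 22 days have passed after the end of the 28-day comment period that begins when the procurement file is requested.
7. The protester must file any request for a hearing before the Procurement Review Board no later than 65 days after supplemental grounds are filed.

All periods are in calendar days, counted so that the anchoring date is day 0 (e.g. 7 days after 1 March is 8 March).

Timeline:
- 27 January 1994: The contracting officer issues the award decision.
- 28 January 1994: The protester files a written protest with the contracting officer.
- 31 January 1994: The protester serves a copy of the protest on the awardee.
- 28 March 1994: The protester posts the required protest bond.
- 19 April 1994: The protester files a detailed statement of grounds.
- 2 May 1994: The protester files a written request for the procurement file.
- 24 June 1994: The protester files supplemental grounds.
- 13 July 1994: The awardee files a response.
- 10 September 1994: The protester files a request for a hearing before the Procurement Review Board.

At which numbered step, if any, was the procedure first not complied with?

Step 7

Step 1: 45 days after 27 January 1994 (when the award decision is issued) is 13 March 1994; done 28 January 1994 — timely.
Step 2: 53 days after 28 January 1994 (when the written protest is filed) is 22 March 1994; done 31 January 1994 — timely.
Step 3: the window is 7–49 days after 10 February 1994 (end of the 10-day review period, which began when the protest is served on the awardee on 31 January 1994), so 17 February 1994 through 31 March 1994; done 28 March 1994, which is between those dates.
Step 4: 62 days after 18 April 1994 (end of the 21-day objection period, which began when the protest bond is posted on 28 March 1994) is 19 June 1994; 19 April 1994 is within that limit.
Step 5: 63 days after 19 April 1994 (when the statement of grounds is filed) is 21 June 1994; done 2 May 1994 — timely.
Step 6: the earliest permitted date is 22 days after 30 May 1994 (end of the 28-day comment period, which began when the procurement file is requested on 2 May 1994), i.e. 21 June 1994; 24 June 1994 is on or after that date.
Step 7: 65 days after 24 June 1994 (when supplemental grounds are filed) is 28 August 1994; not done until 10 September 1994, 13 days after the deadline.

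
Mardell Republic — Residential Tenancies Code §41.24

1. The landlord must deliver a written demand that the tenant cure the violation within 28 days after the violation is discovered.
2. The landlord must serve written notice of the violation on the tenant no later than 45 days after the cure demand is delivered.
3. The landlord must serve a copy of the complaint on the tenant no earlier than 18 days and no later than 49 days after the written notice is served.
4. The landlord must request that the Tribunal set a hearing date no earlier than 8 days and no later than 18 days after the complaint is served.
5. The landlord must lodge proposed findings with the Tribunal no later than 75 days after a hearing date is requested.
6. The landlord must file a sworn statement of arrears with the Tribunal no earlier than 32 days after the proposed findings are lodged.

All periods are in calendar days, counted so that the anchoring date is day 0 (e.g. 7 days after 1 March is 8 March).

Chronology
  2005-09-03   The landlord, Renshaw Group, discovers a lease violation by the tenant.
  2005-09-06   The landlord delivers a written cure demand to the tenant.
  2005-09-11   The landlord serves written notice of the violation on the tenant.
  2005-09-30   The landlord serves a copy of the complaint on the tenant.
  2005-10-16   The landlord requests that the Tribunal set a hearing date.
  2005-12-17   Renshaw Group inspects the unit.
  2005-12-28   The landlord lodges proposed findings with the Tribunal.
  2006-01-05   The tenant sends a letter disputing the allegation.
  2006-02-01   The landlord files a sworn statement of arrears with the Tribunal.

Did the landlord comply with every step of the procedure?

Step 1 — counting 28 days from 2005-09-03 (when the violation is discovered) gives a deadline of 2005-10-01; completed 2005-09-06, before the deadline.
Step 2 — counting 45 days from 2005-09-06 (when the cure demand is delivered) gives a deadline of 2005-10-21; completed 2005-09-11, before the deadline.
Step 3 — 18 and 49 days from 2005-09-11 (when the written notice is served) are 2005-09-29 and 2005-10-30 respectively; done 2005-09-30 — within the window.
Step 4 — 8 and 18 days from 2005-09-30 (when the complaint is served) are 2005-10-08 and 2005-10-18 respectively; done 2005-10-16, which is between those dates.
Step 5 — counting 75 days from 2005-10-16 (when a hearing date is requested) gives a deadline of 2005-12-30; 2005-12-28 is within that limit.
Step 6 — must wait 32 days from 2005-12-28 (when the proposed findings are lodged), so not before 2006-01-29; 2006-02-01 is on or after that date.

Yes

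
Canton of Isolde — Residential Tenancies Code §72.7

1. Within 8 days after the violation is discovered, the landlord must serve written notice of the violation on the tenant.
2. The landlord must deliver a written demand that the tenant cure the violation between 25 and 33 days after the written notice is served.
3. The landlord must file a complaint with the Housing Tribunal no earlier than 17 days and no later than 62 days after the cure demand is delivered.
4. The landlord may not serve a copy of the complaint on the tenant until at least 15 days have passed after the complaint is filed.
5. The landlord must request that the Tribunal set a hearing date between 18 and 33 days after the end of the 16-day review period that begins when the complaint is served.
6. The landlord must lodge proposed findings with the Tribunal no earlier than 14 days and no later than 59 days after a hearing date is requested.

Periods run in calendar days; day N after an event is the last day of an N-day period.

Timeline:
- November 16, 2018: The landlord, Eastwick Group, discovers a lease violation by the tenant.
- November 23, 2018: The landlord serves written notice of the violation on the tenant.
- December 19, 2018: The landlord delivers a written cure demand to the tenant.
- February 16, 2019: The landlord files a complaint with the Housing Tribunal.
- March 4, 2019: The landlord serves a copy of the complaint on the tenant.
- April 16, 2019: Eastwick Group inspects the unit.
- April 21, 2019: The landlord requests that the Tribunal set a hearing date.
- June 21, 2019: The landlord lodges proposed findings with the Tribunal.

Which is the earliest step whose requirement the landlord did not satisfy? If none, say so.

Step 1: 8 days after November 16, 2018 (when the violation is discovered) is November 24, 2018; completed November 23, 2018, before the deadline.
Step 2: the window is 25–33 days after November 23, 2018 (when the written notice is served), so December 18, 2018 through December 26, 2018; done December 19, 2018, which is between those dates.
Step 3: the window is 17–62 days after December 19, 2018 (when the cure demand is delivered), so January 5, 2019 through February 19, 2019; February 16, 2019 falls inside that range.
Step 4: the earliest permitted date is 15 days after February 16, 2019 (when the complaint is filed), i.e. March 3, 2019; done March 4, 2019 — permitted.
Step 5: the window is 18–33 days after March 20, 2019 (end of the 16-day review period, which began when the complaint is served on March 4, 2019), so April 7, 2019 through April 22, 2019; April 21, 2019 falls inside that range.
Step 6: the window is 14–59 days after April 21, 2019 (when a hearing date is requested), so May 5, 2019 through June 19, 2019; done June 21, 2019 — 2 days after the window closed.

Step 6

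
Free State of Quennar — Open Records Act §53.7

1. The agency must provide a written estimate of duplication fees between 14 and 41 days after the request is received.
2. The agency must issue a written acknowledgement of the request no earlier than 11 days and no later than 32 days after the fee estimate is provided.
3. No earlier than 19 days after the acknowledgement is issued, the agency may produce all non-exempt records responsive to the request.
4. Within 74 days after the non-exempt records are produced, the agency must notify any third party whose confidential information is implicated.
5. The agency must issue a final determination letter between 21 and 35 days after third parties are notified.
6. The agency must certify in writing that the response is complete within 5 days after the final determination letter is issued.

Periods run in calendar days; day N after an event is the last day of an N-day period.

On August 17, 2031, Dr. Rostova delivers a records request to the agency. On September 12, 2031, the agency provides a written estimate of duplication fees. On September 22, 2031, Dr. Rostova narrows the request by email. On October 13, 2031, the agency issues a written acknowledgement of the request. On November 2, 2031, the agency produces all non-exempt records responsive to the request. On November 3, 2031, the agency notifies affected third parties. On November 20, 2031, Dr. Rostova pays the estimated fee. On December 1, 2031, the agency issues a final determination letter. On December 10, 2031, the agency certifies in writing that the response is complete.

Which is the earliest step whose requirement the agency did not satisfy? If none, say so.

Step 1: the window is 14–41 days after August 17, 2031 (when the request is received), so August 31, 2031 through September 27, 2031; done September 12, 2031 — within the window.
Step 2: the window is 11–32 days after September 12, 2031 (when the fee estimate is provided), so September 23, 2031 through October 14, 2031; done October 13, 2031, which is between those dates.
Step 3: the earliest permitted date is 19 days after October 13, 2031 (when the acknowledgement is issued), i.e. November 1, 2031; done November 2, 2031, after the minimum wait.
Step 4: 74 days after November 2, 2031 (when the non-exempt records are produced) is January 15, 2032; done November 3, 2031 — timely.
Step 5: the window is 21–35 days after November 3, 2031 (when third parties are notified), so November 24, 2031 through December 8, 2031; December 1, 2031 falls inside that range.
Step 6: 5 days after December 1, 2031 (when the final determination letter is issued) is December 6, 2031; done December 10, 2031 — 4 days late.

Step 6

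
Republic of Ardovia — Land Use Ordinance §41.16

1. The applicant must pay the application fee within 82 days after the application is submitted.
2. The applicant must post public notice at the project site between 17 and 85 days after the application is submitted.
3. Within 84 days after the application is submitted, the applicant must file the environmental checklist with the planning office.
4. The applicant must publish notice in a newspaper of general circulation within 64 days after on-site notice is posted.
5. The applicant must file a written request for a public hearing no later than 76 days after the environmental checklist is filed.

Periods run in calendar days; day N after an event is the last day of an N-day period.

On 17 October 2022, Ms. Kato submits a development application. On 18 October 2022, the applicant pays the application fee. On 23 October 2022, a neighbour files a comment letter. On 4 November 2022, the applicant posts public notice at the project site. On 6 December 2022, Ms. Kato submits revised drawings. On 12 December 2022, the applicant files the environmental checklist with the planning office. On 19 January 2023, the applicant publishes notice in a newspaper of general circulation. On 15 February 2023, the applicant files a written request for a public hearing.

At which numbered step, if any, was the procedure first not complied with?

Step 4

Step 1 — counting 82 days from 17 October 2022 (when the application is submitted) gives a deadline of 7 January 2023; completed 18 October 2022, before the deadline.
Step 2 — 17 and 85 days from 17 October 2022 (when the application is submitted) are 3 November 2022 and 10 January 2023 respectively; 4 November 2022 falls inside that range.
Step 3 — counting 84 days from 17 October 2022 (when the application is submitted) gives a deadline of 9 January 2023; 12 December 2022 is within that limit.
Step 4 — counting 64 days from 4 November 2022 (when on-site notice is posted) gives a deadline of 7 January 2023; not done until 19 January 2023, 12 days after the deadline.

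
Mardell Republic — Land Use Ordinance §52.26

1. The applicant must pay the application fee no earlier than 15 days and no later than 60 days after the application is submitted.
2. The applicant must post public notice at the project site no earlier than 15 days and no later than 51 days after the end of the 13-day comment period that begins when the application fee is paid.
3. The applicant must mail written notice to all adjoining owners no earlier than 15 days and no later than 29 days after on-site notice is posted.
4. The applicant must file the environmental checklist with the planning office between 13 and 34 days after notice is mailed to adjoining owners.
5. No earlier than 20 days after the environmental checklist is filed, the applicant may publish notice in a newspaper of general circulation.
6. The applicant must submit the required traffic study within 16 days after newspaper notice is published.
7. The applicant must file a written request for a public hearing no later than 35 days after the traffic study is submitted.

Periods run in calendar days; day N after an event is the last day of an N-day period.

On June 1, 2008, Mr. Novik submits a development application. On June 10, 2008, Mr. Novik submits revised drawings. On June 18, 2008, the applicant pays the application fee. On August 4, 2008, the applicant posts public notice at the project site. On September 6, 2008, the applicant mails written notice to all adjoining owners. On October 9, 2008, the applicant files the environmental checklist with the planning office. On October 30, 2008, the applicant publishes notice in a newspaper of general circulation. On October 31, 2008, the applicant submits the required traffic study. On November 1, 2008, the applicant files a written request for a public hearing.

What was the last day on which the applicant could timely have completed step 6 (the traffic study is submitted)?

November 15, 2008

Step 6 runs from October 30, 2008, when newspaper notice is published. 16 days after October 30, 2008 is November 15, 2008.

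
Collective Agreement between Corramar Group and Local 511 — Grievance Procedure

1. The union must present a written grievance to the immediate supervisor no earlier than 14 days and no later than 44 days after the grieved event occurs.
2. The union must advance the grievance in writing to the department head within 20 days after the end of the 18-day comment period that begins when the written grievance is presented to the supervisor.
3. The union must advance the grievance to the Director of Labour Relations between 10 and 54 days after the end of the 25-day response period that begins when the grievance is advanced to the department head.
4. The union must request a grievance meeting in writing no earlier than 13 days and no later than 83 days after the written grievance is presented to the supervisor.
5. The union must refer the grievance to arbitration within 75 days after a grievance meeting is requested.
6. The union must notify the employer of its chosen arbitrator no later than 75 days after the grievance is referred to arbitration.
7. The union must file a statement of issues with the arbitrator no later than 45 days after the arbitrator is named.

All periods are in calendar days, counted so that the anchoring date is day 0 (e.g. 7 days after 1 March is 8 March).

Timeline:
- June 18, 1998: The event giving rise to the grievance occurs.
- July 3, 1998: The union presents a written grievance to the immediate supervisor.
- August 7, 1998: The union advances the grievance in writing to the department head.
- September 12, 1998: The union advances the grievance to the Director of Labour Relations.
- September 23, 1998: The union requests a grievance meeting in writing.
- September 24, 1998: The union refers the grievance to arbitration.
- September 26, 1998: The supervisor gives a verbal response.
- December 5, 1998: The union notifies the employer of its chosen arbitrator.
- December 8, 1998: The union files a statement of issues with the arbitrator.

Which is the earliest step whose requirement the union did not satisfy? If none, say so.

Step 1: the window is 14–44 days after June 18, 1998 (when the grieved event occurs), so July 2, 1998 through August 1, 1998; July 3, 1998 falls inside that range.
Step 2: 20 days after July 21, 1998 (end of the 18-day comment period, which began when the written grievance is presented to the supervisor on July 3, 1998) is August 10, 1998; done August 7, 1998 — timely.
Step 3: the window is 10–54 days after September 1, 1998 (end of the 25-day response period, which began when the grievance is advanced to the department head on August 7, 1998), so September 11, 1998 through October 25, 1998; September 12, 1998 falls inside that range.
Step 4: the window is 13–83 days after July 3, 1998 (when the written grievance is presented to the supervisor), so July 16, 1998 through September 24, 1998; September 23, 1998 falls inside that range.
Step 5: 75 days after September 23, 1998 (when a grievance meeting is requested) is December 7, 1998; September 24, 1998 is within that limit.
Step 6: 75 days after September 24, 1998 (when the grievance is referred to arbitration) is December 8, 1998; December 5, 1998 is within that limit.
Step 7: 45 days after December 5, 1998 (when the arbitrator is named) is January 19, 1999; done December 8, 1998 — timely.

None — every step was satisfied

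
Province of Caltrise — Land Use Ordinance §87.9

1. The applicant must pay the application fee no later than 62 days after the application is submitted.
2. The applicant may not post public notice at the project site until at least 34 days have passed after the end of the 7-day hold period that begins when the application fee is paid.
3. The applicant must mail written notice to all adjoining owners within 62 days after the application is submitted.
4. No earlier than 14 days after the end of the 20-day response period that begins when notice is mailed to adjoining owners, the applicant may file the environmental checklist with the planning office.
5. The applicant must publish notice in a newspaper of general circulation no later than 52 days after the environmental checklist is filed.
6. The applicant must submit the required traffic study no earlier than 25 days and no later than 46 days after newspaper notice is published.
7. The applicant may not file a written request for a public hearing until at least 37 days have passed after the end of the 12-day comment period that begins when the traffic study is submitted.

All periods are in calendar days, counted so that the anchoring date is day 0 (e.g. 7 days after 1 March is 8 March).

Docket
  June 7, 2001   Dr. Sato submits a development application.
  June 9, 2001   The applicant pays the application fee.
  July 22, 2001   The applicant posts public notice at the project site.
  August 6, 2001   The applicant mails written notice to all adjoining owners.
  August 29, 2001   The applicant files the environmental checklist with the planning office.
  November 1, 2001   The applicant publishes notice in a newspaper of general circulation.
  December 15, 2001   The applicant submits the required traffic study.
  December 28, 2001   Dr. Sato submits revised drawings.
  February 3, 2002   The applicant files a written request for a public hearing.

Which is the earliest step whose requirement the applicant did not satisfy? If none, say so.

Step 4

Step 1: 62 days after June 7, 2001 (when the application is submitted) is August 8, 2001; done June 9, 2001 — timely.
Step 2: the earliest permitted date is 34 days after June 16, 2001 (end of the 7-day hold period, which began when the application fee is paid on June 9, 2001), i.e. July 20, 2001; July 22, 2001 is on or after that date.
Step 3: 62 days after June 7, 2001 (when the application is submitted) is August 8, 2001; completed August 6, 2001, before the deadline.
Step 4: the earliest permitted date is 14 days after August 26, 2001 (end of the 20-day response period, which began when notice is mailed to adjoining owners on August 6, 2001), i.e. September 9, 2001; done August 29, 2001 — 11 days too early.
No need to go further; step 4 was not satisfied.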